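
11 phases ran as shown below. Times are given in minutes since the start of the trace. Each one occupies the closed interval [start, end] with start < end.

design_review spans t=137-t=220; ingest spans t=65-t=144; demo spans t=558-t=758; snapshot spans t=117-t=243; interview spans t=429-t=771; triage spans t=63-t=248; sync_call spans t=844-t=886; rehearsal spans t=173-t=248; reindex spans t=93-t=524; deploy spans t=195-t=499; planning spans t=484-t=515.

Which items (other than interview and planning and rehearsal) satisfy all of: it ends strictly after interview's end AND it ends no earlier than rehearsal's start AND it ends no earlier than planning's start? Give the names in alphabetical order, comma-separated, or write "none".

Conditions: its end is strictly after interview's end (X.end > t=771) AND its end is no earlier than rehearsal's start (X.end >= t=173) AND its end is no earlier than planning's start (X.end >= t=484).
demo: end t=758 > t=771? ✗; end t=758 >= t=173? ✓; end t=758 >= t=484? ✓ → no.
deploy: end t=499 > t=771? ✗; end t=499 >= t=173? ✓; end t=499 >= t=484? ✓ → no.
design_review: end t=220 > t=771? ✗; end t=220 >= t=173? ✓; end t=220 >= t=484? ✗ → no.
ingest: end t=144 > t=771? ✗; end t=144 >= t=173? ✗; end t=144 >= t=484? ✗ → no.
reindex: end t=524 > t=771? ✗; end t=524 >= t=173? ✓; end t=524 >= t=484? ✓ → no.
snapshot: end t=243 > t=771? ✗; end t=243 >= t=173? ✓; end t=243 >= t=484? ✗ → no.
sync_call: end t=886 > t=771? ✓; end t=886 >= t=173? ✓; end t=886 >= t=484? ✓ → yes.
triage: end t=248 > t=771? ✗; end t=248 >= t=173? ✓; end t=248 >= t=484? ✗ → no.
Result: sync_call.

sync_call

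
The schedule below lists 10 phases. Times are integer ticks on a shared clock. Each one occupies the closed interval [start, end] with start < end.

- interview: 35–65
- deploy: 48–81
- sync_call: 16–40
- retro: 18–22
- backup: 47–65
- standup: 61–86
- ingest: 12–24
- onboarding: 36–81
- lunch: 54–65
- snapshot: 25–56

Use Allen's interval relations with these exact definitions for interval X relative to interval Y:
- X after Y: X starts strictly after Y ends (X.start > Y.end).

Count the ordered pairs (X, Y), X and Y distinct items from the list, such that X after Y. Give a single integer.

Checking all 90 ordered pairs for relation 'after'; matching pairs in alphabetical order:
(backup, ingest): backup after ingest ✓
(backup, retro): backup after retro ✓
(backup, sync_call): backup after sync_call ✓
(deploy, ingest): deploy after ingest ✓
(deploy, retro): deploy after retro ✓
(deploy, sync_call): deploy after sync_call ✓
(interview, ingest): interview after ingest ✓
(interview, retro): interview after retro ✓
(lunch, ingest): lunch after ingest ✓
(lunch, retro): lunch after retro ✓
(lunch, sync_call): lunch after sync_call ✓
(onboarding, ingest): onboarding after ingest ✓
(onboarding, retro): onboarding after retro ✓
(snapshot, ingest): snapshot after ingest ✓
(snapshot, retro): snapshot after retro ✓
(standup, ingest): standup after ingest ✓
(standup, retro): standup after retro ✓
(standup, snapshot): standup after snapshot ✓
(standup, sync_call): standup after sync_call ✓
Count: 19.

19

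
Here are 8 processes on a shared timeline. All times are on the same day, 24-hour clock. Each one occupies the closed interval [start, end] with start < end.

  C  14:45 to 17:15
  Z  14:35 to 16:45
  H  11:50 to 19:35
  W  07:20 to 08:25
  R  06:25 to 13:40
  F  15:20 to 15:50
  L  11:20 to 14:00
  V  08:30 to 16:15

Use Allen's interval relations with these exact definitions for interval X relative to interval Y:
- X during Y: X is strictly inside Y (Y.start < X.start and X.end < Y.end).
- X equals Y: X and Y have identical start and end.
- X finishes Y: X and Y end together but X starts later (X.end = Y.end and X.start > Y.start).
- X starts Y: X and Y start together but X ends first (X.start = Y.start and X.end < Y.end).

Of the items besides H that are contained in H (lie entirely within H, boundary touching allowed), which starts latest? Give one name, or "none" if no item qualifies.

F

Target H = [11:50, 19:35].
C [14:45, 17:15] → during → candidate.
F [15:20, 15:50] → during → candidate.
L [11:20, 14:00] → overlaps → excluded.
R [06:25, 13:40] → overlaps → excluded.
V [08:30, 16:15] → overlaps → excluded.
W [07:20, 08:25] → before → excluded.
Z [14:35, 16:45] → during → candidate.
Among candidates, latest start is 15:20 → F.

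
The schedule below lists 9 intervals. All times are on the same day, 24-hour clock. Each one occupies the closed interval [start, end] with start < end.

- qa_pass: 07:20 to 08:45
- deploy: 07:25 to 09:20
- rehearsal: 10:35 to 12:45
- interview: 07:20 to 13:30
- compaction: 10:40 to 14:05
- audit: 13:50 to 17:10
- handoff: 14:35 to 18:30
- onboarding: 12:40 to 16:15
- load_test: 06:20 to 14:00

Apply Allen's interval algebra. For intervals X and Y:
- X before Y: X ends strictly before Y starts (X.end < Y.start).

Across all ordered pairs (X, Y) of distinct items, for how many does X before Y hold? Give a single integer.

16

Checking all 72 ordered pairs for relation 'before'; matching pairs in alphabetical order:
(compaction, handoff): compaction before handoff ✓
(deploy, audit): deploy before audit ✓
(deploy, compaction): deploy before compaction ✓
(deploy, handoff): deploy before handoff ✓
(deploy, onboarding): deploy before onboarding ✓
(deploy, rehearsal): deploy before rehearsal ✓
(interview, audit): interview before audit ✓
(interview, handoff): interview before handoff ✓
(load_test, handoff): load_test before handoff ✓
(qa_pass, audit): qa_pass before audit ✓
(qa_pass, compaction): qa_pass before compaction ✓
(qa_pass, handoff): qa_pass before handoff ✓
(qa_pass, onboarding): qa_pass before onboarding ✓
(qa_pass, rehearsal): qa_pass before rehearsal ✓
(rehearsal, audit): rehearsal before audit ✓
(rehearsal, handoff): rehearsal before handoff ✓
Count: 16.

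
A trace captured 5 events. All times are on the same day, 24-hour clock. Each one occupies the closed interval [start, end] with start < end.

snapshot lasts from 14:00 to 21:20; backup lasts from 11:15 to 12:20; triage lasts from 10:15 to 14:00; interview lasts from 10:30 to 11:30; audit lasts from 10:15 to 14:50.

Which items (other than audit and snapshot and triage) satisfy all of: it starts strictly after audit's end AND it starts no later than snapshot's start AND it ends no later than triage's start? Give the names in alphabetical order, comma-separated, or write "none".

Conditions: its start is strictly after audit's end (X.start > 14:50) AND its start is no later than snapshot's start (X.start <= 14:00) AND its end is no later than triage's start (X.end <= 10:15).
backup: start 11:15 > 14:50? ✗; start 11:15 <= 14:00? ✓; end 12:20 <= 10:15? ✗ → no.
interview: start 10:30 > 14:50? ✗; start 10:30 <= 14:00? ✓; end 11:30 <= 10:15? ✗ → no.
Result: none.

none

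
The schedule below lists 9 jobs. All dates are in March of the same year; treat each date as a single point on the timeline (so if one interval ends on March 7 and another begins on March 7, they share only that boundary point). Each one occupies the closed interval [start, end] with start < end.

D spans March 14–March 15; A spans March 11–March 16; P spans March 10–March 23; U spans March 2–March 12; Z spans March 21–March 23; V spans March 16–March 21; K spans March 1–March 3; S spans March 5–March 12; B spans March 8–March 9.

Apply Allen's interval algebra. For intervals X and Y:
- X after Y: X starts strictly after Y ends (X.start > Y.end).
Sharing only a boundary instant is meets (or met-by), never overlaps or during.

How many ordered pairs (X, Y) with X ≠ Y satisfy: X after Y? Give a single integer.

21

Checking all 72 ordered pairs for relation 'after'; matching pairs in alphabetical order:
(A, B): A after B ✓
(A, K): A after K ✓
(B, K): B after K ✓
(D, B): D after B ✓
(D, K): D after K ✓
(D, S): D after S ✓
(D, U): D after U ✓
(P, B): P after B ✓
(P, K): P after K ✓
(S, K): S after K ✓
(V, B): V after B ✓
(V, D): V after D ✓
(V, K): V after K ✓
(V, S): V after S ✓
(V, U): V after U ✓
(Z, A): Z after A ✓
(Z, B): Z after B ✓
(Z, D): Z after D ✓
(Z, K): Z after K ✓
(Z, S): Z after S ✓
(Z, U): Z after U ✓
Count: 21.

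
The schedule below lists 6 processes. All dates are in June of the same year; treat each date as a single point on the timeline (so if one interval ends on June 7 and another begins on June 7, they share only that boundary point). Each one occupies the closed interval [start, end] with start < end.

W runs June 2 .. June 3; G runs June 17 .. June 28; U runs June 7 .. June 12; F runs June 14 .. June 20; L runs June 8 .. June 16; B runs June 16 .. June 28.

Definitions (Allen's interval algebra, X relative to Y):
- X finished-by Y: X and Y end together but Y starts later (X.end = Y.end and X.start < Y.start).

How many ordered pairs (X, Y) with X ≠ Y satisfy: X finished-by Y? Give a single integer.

1

Checking all 30 ordered pairs for relation 'finished-by'; matching pairs in alphabetical order:
(B, G): B finished-by G ✓
Count: 1.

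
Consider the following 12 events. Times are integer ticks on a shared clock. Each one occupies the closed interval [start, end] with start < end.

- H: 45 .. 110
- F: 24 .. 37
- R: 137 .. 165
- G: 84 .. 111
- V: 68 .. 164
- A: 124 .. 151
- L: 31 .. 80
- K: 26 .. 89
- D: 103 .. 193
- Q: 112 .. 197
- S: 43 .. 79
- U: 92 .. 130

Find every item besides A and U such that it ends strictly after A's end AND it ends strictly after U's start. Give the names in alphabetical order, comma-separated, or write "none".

D, Q, R, V

Conditions: its end is strictly after A's end (X.end > 151) AND its end is strictly after U's start (X.end > 92).
D: end 193 > 151? ✓; end 193 > 92? ✓ → yes.
F: end 37 > 151? ✗; end 37 > 92? ✗ → no.
G: end 111 > 151? ✗; end 111 > 92? ✓ → no.
H: end 110 > 151? ✗; end 110 > 92? ✓ → no.
K: end 89 > 151? ✗; end 89 > 92? ✗ → no.
L: end 80 > 151? ✗; end 80 > 92? ✗ → no.
Q: end 197 > 151? ✓; end 197 > 92? ✓ → yes.
R: end 165 > 151? ✓; end 165 > 92? ✓ → yes.
S: end 79 > 151? ✗; end 79 > 92? ✗ → no.
V: end 164 > 151? ✓; end 164 > 92? ✓ → yes.
Result: D, Q, R, V.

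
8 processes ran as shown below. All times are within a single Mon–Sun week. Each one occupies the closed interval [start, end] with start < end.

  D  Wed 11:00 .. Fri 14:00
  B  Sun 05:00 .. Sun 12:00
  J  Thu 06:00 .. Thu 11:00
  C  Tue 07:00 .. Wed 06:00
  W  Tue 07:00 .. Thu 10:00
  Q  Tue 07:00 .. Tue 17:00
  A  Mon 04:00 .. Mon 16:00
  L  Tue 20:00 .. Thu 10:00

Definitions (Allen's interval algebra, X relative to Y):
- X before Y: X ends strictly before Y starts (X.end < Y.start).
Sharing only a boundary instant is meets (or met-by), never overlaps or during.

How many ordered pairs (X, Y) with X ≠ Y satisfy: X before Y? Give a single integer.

Checking all 56 ordered pairs for relation 'before'; matching pairs in alphabetical order:
(A, B): A before B ✓
(A, C): A before C ✓
(A, D): A before D ✓
(A, J): A before J ✓
(A, L): A before L ✓
(A, Q): A before Q ✓
(A, W): A before W ✓
(C, B): C before B ✓
(C, D): C before D ✓
(C, J): C before J ✓
(D, B): D before B ✓
(J, B): J before B ✓
(L, B): L before B ✓
(Q, B): Q before B ✓
(Q, D): Q before D ✓
(Q, J): Q before J ✓
(Q, L): Q before L ✓
(W, B): W before B ✓
Count: 18.

18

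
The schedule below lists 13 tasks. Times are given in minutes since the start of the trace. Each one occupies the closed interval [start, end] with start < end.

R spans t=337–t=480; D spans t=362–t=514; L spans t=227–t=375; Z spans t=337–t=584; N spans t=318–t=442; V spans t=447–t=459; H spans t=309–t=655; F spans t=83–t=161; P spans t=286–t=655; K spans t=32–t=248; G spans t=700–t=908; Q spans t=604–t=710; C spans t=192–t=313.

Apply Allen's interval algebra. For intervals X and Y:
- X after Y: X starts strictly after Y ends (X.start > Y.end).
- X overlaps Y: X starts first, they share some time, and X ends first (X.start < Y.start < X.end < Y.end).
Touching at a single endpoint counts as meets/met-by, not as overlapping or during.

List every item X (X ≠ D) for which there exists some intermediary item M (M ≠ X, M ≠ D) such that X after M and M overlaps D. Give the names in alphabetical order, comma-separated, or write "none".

G, Q, V

Target D = [t=362, t=514].
Intermediaries M with M overlaps D: L, N, R.
Via L — items with X after L: G, Q, V.
Via N — items with X after N: G, Q, V.
Via R — items with X after R: G, Q.
Union: G, Q, V.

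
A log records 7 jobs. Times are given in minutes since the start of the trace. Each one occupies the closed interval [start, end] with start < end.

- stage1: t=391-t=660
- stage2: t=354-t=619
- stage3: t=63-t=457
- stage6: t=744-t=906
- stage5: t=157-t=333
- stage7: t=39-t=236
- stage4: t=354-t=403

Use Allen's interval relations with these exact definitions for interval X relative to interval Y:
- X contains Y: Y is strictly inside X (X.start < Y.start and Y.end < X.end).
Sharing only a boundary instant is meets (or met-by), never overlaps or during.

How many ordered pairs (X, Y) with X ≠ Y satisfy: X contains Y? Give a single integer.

Checking all 42 ordered pairs for relation 'contains'; matching pairs in alphabetical order:
(stage3, stage4): stage3 contains stage4 ✓
(stage3, stage5): stage3 contains stage5 ✓
Count: 2.

2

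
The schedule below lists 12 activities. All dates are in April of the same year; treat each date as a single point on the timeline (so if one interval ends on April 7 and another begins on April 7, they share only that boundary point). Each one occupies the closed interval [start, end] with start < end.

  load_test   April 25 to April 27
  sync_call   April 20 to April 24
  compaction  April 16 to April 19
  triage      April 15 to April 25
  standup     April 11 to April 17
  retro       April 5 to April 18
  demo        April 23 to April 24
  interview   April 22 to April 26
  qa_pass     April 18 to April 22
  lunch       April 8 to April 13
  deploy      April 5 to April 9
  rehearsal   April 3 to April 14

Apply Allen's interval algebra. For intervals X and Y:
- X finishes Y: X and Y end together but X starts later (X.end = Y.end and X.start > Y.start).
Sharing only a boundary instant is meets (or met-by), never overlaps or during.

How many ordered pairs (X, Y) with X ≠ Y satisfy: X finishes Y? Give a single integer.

1

Checking all 132 ordered pairs for relation 'finishes'; matching pairs in alphabetical order:
(demo, sync_call): demo finishes sync_call ✓
Count: 1.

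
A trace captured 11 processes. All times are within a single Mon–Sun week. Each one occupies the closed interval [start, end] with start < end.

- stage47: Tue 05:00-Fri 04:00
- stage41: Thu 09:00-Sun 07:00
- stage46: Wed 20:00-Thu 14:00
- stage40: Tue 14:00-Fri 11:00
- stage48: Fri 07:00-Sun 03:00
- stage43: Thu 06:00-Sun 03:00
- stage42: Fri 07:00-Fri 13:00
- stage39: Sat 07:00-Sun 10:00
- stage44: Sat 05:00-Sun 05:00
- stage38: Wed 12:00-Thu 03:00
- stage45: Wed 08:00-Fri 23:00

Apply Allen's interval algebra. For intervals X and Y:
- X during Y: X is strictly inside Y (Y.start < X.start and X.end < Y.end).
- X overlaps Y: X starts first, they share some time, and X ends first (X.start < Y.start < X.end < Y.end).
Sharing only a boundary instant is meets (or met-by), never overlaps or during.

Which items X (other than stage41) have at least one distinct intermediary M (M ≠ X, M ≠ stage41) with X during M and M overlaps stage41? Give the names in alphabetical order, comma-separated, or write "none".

Target stage41 = [Thu 09:00, Sun 07:00].
Intermediaries M with M overlaps stage41: stage40, stage43, stage45, stage46, stage47.
Via stage40 — items with X during stage40: stage38, stage46.
Via stage43 — items with X during stage43: stage42.
Via stage45 — items with X during stage45: stage38, stage42, stage46.
Via stage46 — items with X during stage46: none.
Via stage47 — items with X during stage47: stage38, stage46.
Union: stage38, stage42, stage46.

stage38, stage42, stage46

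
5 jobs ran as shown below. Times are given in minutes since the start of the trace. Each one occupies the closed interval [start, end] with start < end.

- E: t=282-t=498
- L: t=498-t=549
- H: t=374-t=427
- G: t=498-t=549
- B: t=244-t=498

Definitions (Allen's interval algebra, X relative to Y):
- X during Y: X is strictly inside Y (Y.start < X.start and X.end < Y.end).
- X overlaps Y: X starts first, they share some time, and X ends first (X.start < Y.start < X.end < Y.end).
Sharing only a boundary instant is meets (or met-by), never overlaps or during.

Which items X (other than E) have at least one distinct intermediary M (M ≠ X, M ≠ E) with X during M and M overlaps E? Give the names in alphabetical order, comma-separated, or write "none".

Target E = [t=282, t=498].
Intermediaries M with M overlaps E: none.
Union: none.

none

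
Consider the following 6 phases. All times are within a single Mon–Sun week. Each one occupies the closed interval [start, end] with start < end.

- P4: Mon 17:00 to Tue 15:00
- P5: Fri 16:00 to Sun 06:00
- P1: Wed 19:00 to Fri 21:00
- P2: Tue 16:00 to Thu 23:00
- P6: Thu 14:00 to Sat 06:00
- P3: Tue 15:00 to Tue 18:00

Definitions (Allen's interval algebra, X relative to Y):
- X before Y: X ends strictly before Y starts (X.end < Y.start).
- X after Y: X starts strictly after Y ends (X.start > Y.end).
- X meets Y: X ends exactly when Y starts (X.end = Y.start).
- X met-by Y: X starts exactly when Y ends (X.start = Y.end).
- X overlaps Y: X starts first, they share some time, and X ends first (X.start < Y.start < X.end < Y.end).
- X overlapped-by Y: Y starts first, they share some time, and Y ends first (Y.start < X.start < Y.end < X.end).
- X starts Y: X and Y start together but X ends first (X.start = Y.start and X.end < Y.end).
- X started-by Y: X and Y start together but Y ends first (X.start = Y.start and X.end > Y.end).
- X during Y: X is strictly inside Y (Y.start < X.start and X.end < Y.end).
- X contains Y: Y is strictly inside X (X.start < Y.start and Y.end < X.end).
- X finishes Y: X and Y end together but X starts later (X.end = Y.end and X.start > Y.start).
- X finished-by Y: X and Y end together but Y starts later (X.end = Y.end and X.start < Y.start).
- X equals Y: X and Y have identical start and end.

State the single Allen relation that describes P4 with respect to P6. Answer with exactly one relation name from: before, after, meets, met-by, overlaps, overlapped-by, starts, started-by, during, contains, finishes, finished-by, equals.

P4 = [Mon 17:00, Tue 15:00]; P6 = [Thu 14:00, Sat 06:00].
Compare endpoints: P4.start < P6.start, P4.start < P6.end, P4.end < P6.start, P4.end < P6.end.
That pattern is 'before'.

before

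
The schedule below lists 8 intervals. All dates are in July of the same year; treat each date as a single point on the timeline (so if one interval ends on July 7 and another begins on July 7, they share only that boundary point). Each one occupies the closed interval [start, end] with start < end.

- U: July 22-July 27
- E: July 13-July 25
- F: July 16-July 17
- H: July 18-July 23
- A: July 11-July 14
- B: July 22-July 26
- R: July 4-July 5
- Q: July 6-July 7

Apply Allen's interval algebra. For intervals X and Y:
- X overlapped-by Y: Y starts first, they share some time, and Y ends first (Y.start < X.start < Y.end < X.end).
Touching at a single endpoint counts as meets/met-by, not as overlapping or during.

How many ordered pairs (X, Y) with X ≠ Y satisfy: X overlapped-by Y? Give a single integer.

Checking all 56 ordered pairs for relation 'overlapped-by'; matching pairs in alphabetical order:
(B, E): B overlapped-by E ✓
(B, H): B overlapped-by H ✓
(E, A): E overlapped-by A ✓
(U, E): U overlapped-by E ✓
(U, H): U overlapped-by H ✓
Count: 5.

5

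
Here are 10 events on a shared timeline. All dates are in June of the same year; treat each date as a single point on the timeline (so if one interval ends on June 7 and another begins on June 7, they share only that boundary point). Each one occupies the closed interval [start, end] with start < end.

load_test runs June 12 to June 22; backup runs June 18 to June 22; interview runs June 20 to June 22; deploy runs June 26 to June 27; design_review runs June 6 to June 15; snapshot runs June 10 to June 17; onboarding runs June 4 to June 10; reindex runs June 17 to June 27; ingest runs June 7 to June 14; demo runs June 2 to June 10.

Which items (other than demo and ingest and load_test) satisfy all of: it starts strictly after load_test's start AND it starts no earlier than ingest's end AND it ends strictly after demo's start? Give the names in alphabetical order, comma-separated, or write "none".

backup, deploy, interview, reindex

Conditions: its start is strictly after load_test's start (X.start > June 12) AND its start is no earlier than ingest's end (X.start >= June 14) AND its end is strictly after demo's start (X.end > June 2).
backup: start June 18 > June 12? ✓; start June 18 >= June 14? ✓; end June 22 > June 2? ✓ → yes.
deploy: start June 26 > June 12? ✓; start June 26 >= June 14? ✓; end June 27 > June 2? ✓ → yes.
design_review: start June 6 > June 12? ✗; start June 6 >= June 14? ✗; end June 15 > June 2? ✓ → no.
interview: start June 20 > June 12? ✓; start June 20 >= June 14? ✓; end June 22 > June 2? ✓ → yes.
onboarding: start June 4 > June 12? ✗; start June 4 >= June 14? ✗; end June 10 > June 2? ✓ → no.
reindex: start June 17 > June 12? ✓; start June 17 >= June 14? ✓; end June 27 > June 2? ✓ → yes.
snapshot: start June 10 > June 12? ✗; start June 10 >= June 14? ✗; end June 17 > June 2? ✓ → no.
Result: backup, deploy, interview, reindex.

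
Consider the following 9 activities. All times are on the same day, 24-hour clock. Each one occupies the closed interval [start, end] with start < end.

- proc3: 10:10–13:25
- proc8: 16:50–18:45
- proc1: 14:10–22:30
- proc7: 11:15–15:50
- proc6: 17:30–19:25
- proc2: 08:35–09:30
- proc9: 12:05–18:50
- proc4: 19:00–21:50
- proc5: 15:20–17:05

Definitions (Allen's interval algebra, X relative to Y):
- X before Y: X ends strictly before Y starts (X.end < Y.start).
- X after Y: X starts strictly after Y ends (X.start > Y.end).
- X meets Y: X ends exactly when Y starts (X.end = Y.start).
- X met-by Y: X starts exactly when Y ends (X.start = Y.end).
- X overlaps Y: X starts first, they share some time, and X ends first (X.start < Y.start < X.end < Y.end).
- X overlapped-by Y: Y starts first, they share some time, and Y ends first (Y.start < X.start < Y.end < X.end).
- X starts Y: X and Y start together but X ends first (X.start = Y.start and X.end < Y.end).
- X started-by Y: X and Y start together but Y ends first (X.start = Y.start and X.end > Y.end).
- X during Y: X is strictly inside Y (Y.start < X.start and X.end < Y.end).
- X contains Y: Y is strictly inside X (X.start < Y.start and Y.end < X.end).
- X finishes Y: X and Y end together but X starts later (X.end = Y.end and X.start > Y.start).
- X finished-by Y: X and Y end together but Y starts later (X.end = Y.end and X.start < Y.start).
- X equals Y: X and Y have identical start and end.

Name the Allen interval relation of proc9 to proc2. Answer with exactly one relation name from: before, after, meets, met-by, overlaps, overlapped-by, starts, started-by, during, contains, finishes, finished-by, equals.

after

proc9 = [12:05, 18:50]; proc2 = [08:35, 09:30].
Compare endpoints: proc9.start > proc2.start, proc9.start > proc2.end, proc9.end > proc2.start, proc9.end > proc2.end.
That pattern is 'after'.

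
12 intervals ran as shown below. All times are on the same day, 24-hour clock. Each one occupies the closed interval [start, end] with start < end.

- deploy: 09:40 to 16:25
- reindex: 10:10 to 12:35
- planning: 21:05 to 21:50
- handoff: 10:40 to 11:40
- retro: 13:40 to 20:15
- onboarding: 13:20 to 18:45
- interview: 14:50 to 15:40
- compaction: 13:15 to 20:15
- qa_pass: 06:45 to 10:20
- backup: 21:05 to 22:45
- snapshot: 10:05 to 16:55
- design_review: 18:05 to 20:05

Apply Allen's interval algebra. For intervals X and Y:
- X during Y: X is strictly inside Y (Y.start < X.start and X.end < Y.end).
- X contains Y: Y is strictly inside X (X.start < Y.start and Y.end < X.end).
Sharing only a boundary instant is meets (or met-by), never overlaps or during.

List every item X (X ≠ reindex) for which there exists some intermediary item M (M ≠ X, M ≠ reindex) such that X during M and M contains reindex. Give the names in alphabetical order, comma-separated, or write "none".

handoff, interview

Target reindex = [10:10, 12:35].
Intermediaries M with M contains reindex: deploy, snapshot.
Via deploy — items with X during deploy: handoff, interview.
Via snapshot — items with X during snapshot: handoff, interview.
Union: handoff, interview.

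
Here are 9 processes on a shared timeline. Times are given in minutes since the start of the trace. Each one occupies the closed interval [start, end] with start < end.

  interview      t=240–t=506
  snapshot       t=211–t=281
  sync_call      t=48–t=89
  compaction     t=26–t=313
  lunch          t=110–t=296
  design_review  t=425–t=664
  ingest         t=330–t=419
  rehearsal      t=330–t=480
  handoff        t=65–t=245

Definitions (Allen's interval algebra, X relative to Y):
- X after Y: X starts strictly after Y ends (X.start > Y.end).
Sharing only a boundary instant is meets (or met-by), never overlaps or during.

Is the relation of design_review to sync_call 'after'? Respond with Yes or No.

Yes

design_review = [t=425, t=664], sync_call = [t=48, t=89].
Actual relation of design_review to sync_call: after.
Asked whether 'after' holds → Yes.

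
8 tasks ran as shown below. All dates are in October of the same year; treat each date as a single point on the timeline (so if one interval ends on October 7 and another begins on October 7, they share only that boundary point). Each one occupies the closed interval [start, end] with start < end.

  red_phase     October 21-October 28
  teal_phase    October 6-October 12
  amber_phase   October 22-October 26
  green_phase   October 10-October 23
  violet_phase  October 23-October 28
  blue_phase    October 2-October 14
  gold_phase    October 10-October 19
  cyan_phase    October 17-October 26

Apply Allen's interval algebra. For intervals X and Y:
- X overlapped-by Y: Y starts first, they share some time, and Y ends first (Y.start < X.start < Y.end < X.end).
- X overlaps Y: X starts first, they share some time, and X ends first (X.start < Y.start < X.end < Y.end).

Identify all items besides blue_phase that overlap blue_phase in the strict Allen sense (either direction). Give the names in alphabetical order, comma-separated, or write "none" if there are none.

gold_phase, green_phase

Target blue_phase = [October 2, October 14].
amber_phase [October 22, October 26] → after → no.
cyan_phase [October 17, October 26] → after → no.
gold_phase [October 10, October 19] → overlapped-by → yes.
green_phase [October 10, October 23] → overlapped-by → yes.
red_phase [October 21, October 28] → after → no.
teal_phase [October 6, October 12] → during → no.
violet_phase [October 23, October 28] → after → no.
Result: gold_phase, green_phase.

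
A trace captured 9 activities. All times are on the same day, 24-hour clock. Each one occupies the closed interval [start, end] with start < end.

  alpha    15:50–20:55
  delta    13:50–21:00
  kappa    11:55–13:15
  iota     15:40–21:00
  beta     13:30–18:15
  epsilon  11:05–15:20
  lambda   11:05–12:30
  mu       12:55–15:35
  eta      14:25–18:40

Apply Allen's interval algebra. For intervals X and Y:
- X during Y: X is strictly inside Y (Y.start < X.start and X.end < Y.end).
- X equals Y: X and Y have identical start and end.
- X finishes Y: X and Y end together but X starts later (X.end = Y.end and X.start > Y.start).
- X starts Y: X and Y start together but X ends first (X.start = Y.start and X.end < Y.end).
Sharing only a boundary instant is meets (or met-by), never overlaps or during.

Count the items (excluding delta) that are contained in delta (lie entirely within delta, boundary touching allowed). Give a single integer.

Target delta = [13:50, 21:00].
alpha [15:50, 20:55] → during → counts.
beta [13:30, 18:15] → overlaps → no.
epsilon [11:05, 15:20] → overlaps → no.
eta [14:25, 18:40] → during → counts.
iota [15:40, 21:00] → finishes → counts.
kappa [11:55, 13:15] → before → no.
lambda [11:05, 12:30] → before → no.
mu [12:55, 15:35] → overlaps → no.
Total: 3.

3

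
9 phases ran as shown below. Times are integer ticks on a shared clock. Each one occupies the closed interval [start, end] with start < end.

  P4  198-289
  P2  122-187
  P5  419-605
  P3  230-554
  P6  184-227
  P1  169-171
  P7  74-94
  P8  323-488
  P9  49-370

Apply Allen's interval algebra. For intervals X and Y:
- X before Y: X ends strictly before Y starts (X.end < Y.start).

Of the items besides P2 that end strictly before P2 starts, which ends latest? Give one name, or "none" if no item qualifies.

P7

Target P2 = [122, 187].
P1 [169, 171] → during → excluded.
P3 [230, 554] → after → excluded.
P4 [198, 289] → after → excluded.
P5 [419, 605] → after → excluded.
P6 [184, 227] → overlapped-by → excluded.
P7 [74, 94] → before → candidate.
P8 [323, 488] → after → excluded.
P9 [49, 370] → contains → excluded.
Among candidates, latest end is 94 → P7.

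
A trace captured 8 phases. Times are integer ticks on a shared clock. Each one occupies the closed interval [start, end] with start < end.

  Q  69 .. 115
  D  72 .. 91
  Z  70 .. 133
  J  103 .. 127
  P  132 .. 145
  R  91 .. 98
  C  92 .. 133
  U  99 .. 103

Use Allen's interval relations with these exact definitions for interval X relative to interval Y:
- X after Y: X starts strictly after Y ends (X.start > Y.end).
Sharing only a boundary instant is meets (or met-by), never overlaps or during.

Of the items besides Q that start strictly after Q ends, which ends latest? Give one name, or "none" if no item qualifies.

P

Target Q = [69, 115].
C [92, 133] → overlapped-by → excluded.
D [72, 91] → during → excluded.
J [103, 127] → overlapped-by → excluded.
P [132, 145] → after → candidate.
R [91, 98] → during → excluded.
U [99, 103] → during → excluded.
Z [70, 133] → overlapped-by → excluded.
Among candidates, latest end is 145 → P.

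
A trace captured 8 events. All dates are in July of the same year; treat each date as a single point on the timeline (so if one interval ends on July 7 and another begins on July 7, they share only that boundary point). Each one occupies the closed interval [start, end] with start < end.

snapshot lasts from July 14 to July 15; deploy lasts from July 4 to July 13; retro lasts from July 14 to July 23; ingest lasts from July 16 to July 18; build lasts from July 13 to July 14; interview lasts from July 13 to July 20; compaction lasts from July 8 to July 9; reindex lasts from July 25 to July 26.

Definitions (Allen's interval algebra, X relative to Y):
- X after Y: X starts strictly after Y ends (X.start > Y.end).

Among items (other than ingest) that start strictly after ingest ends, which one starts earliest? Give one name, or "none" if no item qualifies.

Target ingest = [July 16, July 18].
build [July 13, July 14] → before → excluded.
compaction [July 8, July 9] → before → excluded.
deploy [July 4, July 13] → before → excluded.
interview [July 13, July 20] → contains → excluded.
reindex [July 25, July 26] → after → candidate.
retro [July 14, July 23] → contains → excluded.
snapshot [July 14, July 15] → before → excluded.
Among candidates, earliest start is July 25 → reindex.

reindex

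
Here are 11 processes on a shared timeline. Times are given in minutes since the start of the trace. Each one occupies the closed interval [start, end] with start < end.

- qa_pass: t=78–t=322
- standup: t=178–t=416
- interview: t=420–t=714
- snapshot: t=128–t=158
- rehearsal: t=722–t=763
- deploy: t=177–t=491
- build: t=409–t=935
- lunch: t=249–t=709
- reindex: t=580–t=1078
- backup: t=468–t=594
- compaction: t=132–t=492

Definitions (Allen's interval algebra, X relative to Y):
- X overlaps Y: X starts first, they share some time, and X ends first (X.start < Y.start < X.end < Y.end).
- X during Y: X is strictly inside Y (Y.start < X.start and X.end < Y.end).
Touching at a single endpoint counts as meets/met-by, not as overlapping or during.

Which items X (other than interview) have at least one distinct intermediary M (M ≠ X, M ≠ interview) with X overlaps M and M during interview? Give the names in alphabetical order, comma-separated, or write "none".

Target interview = [t=420, t=714].
Intermediaries M with M during interview: backup.
Via backup — items with X overlaps backup: compaction, deploy.
Union: compaction, deploy.

compaction, deploy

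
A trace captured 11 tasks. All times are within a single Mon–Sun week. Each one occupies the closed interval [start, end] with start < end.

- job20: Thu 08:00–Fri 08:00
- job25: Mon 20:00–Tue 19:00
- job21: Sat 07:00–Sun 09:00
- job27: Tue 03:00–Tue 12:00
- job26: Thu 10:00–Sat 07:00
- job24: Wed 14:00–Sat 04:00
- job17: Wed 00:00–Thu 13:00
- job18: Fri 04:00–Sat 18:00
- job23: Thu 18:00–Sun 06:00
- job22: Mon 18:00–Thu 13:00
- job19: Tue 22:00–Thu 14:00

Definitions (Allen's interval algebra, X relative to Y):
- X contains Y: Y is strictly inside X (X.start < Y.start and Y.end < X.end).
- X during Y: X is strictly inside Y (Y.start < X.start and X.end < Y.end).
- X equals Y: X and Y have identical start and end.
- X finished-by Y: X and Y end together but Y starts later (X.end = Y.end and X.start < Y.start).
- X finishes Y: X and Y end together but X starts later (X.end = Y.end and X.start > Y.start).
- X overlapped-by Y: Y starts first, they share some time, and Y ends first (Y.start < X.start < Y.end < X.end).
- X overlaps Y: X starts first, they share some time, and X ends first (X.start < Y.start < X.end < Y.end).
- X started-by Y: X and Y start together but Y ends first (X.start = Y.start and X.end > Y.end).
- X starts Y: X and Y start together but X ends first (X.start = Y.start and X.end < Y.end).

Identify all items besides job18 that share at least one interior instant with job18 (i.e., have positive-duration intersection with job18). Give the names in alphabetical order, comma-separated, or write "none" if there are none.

Target job18 = [Fri 04:00, Sat 18:00].
job17 [Wed 00:00, Thu 13:00] → before → no.
job19 [Tue 22:00, Thu 14:00] → before → no.
job20 [Thu 08:00, Fri 08:00] → overlaps → yes.
job21 [Sat 07:00, Sun 09:00] → overlapped-by → yes.
job22 [Mon 18:00, Thu 13:00] → before → no.
job23 [Thu 18:00, Sun 06:00] → contains → yes.
job24 [Wed 14:00, Sat 04:00] → overlaps → yes.
job25 [Mon 20:00, Tue 19:00] → before → no.
job26 [Thu 10:00, Sat 07:00] → overlaps → yes.
job27 [Tue 03:00, Tue 12:00] → before → no.
Result: job20, job21, job23, job24, job26.

job20, job21, job23, job24, job26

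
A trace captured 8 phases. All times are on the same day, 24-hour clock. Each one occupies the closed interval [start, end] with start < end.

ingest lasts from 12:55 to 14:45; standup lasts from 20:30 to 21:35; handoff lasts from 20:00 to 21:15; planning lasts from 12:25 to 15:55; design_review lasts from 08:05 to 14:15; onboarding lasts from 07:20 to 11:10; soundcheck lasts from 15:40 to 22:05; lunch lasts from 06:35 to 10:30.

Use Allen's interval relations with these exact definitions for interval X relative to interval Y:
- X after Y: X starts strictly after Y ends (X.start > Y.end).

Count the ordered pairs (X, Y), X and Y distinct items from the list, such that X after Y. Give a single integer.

Checking all 56 ordered pairs for relation 'after'; matching pairs in alphabetical order:
(handoff, design_review): handoff after design_review ✓
(handoff, ingest): handoff after ingest ✓
(handoff, lunch): handoff after lunch ✓
(handoff, onboarding): handoff after onboarding ✓
(handoff, planning): handoff after planning ✓
(ingest, lunch): ingest after lunch ✓
(ingest, onboarding): ingest after onboarding ✓
(planning, lunch): planning after lunch ✓
(planning, onboarding): planning after onboarding ✓
(soundcheck, design_review): soundcheck after design_review ✓
(soundcheck, ingest): soundcheck after ingest ✓
(soundcheck, lunch): soundcheck after lunch ✓
(soundcheck, onboarding): soundcheck after onboarding ✓
(standup, design_review): standup after design_review ✓
(standup, ingest): standup after ingest ✓
(standup, lunch): standup after lunch ✓
(standup, onboarding): standup after onboarding ✓
(standup, planning): standup after planning ✓
Count: 18.

18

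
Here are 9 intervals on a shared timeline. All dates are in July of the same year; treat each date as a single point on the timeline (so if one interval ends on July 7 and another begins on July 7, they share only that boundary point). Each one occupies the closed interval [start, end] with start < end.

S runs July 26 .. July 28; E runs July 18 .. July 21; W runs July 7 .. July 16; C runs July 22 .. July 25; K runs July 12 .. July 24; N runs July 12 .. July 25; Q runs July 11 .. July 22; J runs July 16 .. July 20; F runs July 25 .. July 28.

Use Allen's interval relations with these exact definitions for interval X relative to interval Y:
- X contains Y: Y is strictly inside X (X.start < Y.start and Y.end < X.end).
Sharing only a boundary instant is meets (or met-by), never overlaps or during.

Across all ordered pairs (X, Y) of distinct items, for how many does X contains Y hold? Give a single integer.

6

Checking all 72 ordered pairs for relation 'contains'; matching pairs in alphabetical order:
(K, E): K contains E ✓
(K, J): K contains J ✓
(N, E): N contains E ✓
(N, J): N contains J ✓
(Q, E): Q contains E ✓
(Q, J): Q contains J ✓
Count: 6.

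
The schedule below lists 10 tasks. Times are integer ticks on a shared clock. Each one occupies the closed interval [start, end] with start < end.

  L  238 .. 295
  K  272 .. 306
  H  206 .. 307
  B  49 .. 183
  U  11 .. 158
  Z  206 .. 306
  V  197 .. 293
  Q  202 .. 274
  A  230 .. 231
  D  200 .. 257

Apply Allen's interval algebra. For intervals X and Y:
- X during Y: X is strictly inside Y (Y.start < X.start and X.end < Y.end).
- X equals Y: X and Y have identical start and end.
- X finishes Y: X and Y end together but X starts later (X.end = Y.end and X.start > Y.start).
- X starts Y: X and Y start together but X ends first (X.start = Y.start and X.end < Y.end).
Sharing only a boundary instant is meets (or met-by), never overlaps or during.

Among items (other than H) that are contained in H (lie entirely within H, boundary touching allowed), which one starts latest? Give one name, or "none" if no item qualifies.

K

Target H = [206, 307].
A [230, 231] → during → candidate.
B [49, 183] → before → excluded.
D [200, 257] → overlaps → excluded.
K [272, 306] → during → candidate.
L [238, 295] → during → candidate.
Q [202, 274] → overlaps → excluded.
U [11, 158] → before → excluded.
V [197, 293] → overlaps → excluded.
Z [206, 306] → starts → candidate.
Among candidates, latest start is 272 → K.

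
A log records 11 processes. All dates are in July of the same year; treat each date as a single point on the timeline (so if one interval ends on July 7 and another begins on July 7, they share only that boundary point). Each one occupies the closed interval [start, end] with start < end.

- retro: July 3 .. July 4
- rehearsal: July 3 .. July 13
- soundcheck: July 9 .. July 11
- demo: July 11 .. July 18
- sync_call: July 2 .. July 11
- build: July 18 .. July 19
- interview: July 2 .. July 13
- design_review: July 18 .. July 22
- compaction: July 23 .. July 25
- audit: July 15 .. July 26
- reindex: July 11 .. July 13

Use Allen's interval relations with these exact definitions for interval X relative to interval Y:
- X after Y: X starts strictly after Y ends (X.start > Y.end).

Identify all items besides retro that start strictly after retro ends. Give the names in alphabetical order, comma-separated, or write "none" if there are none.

Target retro = [July 3, July 4].
audit [July 15, July 26] → after → yes.
build [July 18, July 19] → after → yes.
compaction [July 23, July 25] → after → yes.
demo [July 11, July 18] → after → yes.
design_review [July 18, July 22] → after → yes.
interview [July 2, July 13] → contains → no.
rehearsal [July 3, July 13] → started-by → no.
reindex [July 11, July 13] → after → yes.
soundcheck [July 9, July 11] → after → yes.
sync_call [July 2, July 11] → contains → no.
Result: audit, build, compaction, demo, design_review, reindex, soundcheck.

audit, build, compaction, demo, design_review, reindex, soundcheck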